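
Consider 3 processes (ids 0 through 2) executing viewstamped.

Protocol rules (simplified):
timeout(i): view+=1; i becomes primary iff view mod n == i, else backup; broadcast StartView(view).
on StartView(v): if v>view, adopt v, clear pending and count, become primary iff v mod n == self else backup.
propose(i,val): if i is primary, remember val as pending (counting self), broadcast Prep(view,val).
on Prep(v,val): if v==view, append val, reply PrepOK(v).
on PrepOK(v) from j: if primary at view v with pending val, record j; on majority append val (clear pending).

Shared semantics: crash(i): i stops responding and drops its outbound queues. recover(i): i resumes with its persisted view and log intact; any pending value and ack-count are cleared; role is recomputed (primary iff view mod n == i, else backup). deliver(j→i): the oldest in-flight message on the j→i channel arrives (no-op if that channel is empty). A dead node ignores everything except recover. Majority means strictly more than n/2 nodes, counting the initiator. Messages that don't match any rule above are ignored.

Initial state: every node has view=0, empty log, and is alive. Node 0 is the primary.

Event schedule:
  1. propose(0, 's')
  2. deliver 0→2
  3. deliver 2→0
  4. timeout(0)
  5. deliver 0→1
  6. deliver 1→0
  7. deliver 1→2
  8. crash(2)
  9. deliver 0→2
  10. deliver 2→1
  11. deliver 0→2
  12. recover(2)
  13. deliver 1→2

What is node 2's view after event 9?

0

after 1 — propose(0,'s'): ·
after 2 — deliver 0→2: n2:back/v0/[s]
after 3 — deliver 2→0: n0:prim/v0/[s]
after 4 — timeout(0): n0:back/v1/[s]
after 5 — deliver 0→1: n1:back/v0/[s]
after 6 — deliver 1→0: ·
after 7 — deliver 1→2: ·
after 8 — crash(2): n2:✗back/v0/[s]
after 9 — deliver 0→2: ·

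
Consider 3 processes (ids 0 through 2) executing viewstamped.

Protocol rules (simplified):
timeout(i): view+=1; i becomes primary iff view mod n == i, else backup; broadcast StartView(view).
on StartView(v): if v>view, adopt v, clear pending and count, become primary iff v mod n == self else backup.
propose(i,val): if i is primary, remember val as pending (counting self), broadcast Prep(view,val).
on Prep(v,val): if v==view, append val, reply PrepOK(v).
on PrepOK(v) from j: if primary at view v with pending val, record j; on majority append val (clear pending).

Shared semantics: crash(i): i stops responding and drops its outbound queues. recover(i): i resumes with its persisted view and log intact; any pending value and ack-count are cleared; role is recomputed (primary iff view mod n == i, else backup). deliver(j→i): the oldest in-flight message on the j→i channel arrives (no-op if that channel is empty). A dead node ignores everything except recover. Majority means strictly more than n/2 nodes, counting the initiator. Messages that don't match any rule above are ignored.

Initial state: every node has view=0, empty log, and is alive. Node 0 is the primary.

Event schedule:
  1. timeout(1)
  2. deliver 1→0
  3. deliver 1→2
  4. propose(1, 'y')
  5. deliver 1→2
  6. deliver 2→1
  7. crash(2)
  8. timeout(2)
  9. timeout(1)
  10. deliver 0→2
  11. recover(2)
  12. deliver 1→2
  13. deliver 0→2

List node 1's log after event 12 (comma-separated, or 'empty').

y

after 1 — timeout(1): n1:prim/v1/[-]
after 2 — deliver 1→0: n0:back/v1/[-]
after 3 — deliver 1→2: n2:back/v1/[-]
after 4 — propose(1,'y'): ·
after 5 — deliver 1→2: n2:back/v1/[y]
after 6 — deliver 2→1: n1:prim/v1/[y]
after 7 — crash(2): n2:✗back/v1/[y]
after 8 — timeout(2): ·
after 9 — timeout(1): n1:back/v2/[y]
after 10 — deliver 0→2: ·
after 11 — recover(2): n2:back/v1/[y]
after 12 — deliver 1→2: n2:prim/v2/[y]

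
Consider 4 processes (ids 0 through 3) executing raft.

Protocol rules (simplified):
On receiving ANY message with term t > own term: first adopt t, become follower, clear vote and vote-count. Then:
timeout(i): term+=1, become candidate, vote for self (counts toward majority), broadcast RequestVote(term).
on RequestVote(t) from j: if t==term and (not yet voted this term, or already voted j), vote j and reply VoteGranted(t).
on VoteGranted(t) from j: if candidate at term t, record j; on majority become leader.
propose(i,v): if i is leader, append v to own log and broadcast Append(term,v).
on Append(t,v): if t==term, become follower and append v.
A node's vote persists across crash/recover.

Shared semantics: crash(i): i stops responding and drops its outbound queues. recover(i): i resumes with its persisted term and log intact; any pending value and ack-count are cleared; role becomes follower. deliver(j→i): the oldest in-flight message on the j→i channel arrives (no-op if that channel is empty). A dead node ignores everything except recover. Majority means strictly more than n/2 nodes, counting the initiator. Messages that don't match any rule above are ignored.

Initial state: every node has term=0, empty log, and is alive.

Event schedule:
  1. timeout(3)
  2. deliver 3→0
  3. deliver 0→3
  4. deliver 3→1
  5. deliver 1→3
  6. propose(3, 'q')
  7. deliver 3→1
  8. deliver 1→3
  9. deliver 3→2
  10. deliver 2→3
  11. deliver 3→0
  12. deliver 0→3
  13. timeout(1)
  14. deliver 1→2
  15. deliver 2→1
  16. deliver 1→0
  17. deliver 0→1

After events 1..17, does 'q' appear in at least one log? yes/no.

1. timeout(3):  <3:cand t1 ->
2. deliver 3→0:  <0:foll t1 ->
3. deliver 0→3:  nop
4. deliver 3→1:  <1:foll t1 ->
5. deliver 1→3:  <3:lead t1 ->
6. propose(3,'q'):  <3:lead t1 q>
7. deliver 3→1:  <1:foll t1 q>
8. deliver 1→3:  nop
9. deliver 3→2:  <2:foll t1 ->
10. deliver 2→3:  nop
11. deliver 3→0:  <0:foll t1 q>
12. deliver 0→3:  nop
13. timeout(1):  <1:cand t2 q>
14. deliver 1→2:  <2:foll t2 ->
15. deliver 2→1:  nop
16. deliver 1→0:  <0:foll t2 q>
17. deliver 0→1:  <1:lead t2 q>

yes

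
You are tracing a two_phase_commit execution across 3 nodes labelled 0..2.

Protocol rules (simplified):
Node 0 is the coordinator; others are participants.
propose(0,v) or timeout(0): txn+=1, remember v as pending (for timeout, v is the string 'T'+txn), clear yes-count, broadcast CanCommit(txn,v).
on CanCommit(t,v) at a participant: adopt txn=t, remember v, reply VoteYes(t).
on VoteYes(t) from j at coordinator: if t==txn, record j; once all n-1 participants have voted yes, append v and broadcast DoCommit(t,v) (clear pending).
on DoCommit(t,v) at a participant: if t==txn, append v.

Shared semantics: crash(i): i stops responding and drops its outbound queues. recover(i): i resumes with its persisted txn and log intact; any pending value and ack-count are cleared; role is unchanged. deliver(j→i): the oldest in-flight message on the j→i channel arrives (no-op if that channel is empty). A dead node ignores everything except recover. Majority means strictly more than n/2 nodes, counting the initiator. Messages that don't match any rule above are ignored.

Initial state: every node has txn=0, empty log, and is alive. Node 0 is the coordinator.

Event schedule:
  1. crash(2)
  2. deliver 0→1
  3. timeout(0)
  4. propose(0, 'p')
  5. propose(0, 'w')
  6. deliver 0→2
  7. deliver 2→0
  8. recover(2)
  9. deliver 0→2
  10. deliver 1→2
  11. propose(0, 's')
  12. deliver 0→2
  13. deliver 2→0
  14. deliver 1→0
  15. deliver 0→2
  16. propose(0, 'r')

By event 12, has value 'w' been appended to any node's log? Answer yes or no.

e1 crash(2): 2[✗part,t=0,-]
e2 deliver 0→1: ·
e3 timeout(0): 0[coor,t=1,-]
e4 propose(0,'p'): 0[coor,t=2,-]
e5 propose(0,'w'): 0[coor,t=3,-]
e6 deliver 0→2: ·
e7 deliver 2→0: ·
e8 recover(2): 2[part,t=0,-]
e9 deliver 0→2: 2[part,t=1,-]
e10 deliver 1→2: ·
e11 propose(0,'s'): 0[coor,t=4,-]
e12 deliver 0→2: 2[part,t=2,-]

no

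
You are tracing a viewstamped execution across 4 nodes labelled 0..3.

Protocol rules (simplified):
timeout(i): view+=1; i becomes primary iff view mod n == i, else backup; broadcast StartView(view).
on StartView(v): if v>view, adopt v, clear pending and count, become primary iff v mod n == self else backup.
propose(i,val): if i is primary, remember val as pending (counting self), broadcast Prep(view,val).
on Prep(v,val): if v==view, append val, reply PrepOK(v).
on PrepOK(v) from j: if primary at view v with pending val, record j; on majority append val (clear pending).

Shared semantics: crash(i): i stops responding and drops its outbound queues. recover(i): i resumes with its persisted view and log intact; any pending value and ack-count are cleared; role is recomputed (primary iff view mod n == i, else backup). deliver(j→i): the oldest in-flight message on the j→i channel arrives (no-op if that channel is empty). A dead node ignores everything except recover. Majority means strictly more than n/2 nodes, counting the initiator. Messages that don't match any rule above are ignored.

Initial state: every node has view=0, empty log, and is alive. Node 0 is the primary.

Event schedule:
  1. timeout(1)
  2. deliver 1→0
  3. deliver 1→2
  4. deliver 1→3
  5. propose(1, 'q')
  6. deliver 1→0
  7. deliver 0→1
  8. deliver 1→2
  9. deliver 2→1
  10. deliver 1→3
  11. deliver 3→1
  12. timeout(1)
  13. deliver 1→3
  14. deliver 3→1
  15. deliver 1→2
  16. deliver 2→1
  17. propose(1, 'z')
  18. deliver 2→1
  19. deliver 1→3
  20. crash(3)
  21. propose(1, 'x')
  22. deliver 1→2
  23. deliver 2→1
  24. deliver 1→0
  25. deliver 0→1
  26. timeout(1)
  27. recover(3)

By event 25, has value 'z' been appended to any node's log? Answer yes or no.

after 1 — timeout(1): n1:prim/v1/[-]
after 2 — deliver 1→0: n0:back/v1/[-]
after 3 — deliver 1→2: n2:back/v1/[-]
after 4 — deliver 1→3: n3:back/v1/[-]
after 5 — propose(1,'q'): ·
after 6 — deliver 1→0: n0:back/v1/[q]
after 7 — deliver 0→1: ·
after 8 — deliver 1→2: n2:back/v1/[q]
after 9 — deliver 2→1: n1:prim/v1/[q]
after 10 — deliver 1→3: n3:back/v1/[q]
after 11 — deliver 3→1: ·
after 12 — timeout(1): n1:back/v2/[q]
after 13 — deliver 1→3: n3:back/v2/[q]
after 14 — deliver 3→1: ·
after 15 — deliver 1→2: n2:prim/v2/[q]
after 16 — deliver 2→1: ·
after 17 — propose(1,'z'): ·
after 18 — deliver 2→1: ·
after 19 — deliver 1→3: ·
after 20 — crash(3): n3:✗back/v2/[q]
after 21 — propose(1,'x'): ·
after 22 — deliver 1→2: ·
after 23 — deliver 2→1: ·
after 24 — deliver 1→0: n0:back/v2/[q]
after 25 — deliver 0→1: ·

no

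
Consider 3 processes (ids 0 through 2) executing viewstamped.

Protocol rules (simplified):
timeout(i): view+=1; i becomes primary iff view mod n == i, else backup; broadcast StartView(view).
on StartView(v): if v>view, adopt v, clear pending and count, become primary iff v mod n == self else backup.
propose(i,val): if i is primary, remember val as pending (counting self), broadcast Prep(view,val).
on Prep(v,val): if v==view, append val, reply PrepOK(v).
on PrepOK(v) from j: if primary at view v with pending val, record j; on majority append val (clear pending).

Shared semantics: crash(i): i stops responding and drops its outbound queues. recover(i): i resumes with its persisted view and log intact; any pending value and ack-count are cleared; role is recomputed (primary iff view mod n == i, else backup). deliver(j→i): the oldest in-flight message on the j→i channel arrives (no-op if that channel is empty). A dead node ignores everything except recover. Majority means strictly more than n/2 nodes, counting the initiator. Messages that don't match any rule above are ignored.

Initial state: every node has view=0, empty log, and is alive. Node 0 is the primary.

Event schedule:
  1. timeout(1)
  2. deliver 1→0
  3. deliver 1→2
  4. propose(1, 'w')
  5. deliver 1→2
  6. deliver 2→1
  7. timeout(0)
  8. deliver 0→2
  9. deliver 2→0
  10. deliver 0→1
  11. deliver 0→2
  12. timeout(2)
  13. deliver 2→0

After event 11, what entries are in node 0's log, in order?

[1] timeout(1) → N1(prim v1 [-])
[2] deliver 1→0 → N0(back v1 [-])
[3] deliver 1→2 → N2(back v1 [-])
[4] propose(1,'w') → ∅
[5] deliver 1→2 → N2(back v1 [w])
[6] deliver 2→1 → N1(prim v1 [w])
[7] timeout(0) → N0(back v2 [-])
[8] deliver 0→2 → N2(prim v2 [w])
[9] deliver 2→0 → ∅
[10] deliver 0→1 → N1(back v2 [w])
[11] deliver 0→2 → ∅

empty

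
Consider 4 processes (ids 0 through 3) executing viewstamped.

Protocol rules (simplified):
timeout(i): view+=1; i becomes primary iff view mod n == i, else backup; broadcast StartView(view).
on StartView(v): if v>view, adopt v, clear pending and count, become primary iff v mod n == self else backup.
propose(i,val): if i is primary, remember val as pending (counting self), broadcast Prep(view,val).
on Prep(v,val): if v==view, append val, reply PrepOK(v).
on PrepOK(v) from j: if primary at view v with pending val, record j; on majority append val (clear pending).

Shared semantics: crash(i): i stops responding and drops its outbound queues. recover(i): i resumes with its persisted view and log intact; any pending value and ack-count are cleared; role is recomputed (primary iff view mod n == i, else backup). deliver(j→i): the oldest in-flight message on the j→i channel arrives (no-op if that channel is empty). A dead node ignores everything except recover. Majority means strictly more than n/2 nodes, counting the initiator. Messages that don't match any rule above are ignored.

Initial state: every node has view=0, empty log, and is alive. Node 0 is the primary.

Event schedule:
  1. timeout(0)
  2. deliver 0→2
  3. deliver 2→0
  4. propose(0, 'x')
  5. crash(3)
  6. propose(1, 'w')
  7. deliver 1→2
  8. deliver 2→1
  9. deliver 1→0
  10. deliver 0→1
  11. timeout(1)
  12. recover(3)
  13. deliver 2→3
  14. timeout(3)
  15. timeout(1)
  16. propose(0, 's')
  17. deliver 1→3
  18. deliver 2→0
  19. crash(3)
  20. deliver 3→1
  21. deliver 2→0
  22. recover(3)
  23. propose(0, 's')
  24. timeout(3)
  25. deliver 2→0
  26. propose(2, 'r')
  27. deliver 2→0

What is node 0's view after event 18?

1

step 1 timeout(0): 0={back,v=1,log=-}
step 2 deliver 0→2: 2={back,v=1,log=-}
step 3 deliver 2→0: —
step 4 propose(0,'x'): —
step 5 crash(3): 3={✗back,v=0,log=-}
step 6 propose(1,'w'): —
step 7 deliver 1→2: —
step 8 deliver 2→1: —
step 9 deliver 1→0: —
step 10 deliver 0→1: 1={prim,v=1,log=-}
step 11 timeout(1): 1={back,v=2,log=-}
step 12 recover(3): 3={back,v=0,log=-}
step 13 deliver 2→3: —
step 14 timeout(3): 3={back,v=1,log=-}
step 15 timeout(1): 1={back,v=3,log=-}
step 16 propose(0,'s'): —
step 17 deliver 1→3: 3={back,v=2,log=-}
step 18 deliver 2→0: —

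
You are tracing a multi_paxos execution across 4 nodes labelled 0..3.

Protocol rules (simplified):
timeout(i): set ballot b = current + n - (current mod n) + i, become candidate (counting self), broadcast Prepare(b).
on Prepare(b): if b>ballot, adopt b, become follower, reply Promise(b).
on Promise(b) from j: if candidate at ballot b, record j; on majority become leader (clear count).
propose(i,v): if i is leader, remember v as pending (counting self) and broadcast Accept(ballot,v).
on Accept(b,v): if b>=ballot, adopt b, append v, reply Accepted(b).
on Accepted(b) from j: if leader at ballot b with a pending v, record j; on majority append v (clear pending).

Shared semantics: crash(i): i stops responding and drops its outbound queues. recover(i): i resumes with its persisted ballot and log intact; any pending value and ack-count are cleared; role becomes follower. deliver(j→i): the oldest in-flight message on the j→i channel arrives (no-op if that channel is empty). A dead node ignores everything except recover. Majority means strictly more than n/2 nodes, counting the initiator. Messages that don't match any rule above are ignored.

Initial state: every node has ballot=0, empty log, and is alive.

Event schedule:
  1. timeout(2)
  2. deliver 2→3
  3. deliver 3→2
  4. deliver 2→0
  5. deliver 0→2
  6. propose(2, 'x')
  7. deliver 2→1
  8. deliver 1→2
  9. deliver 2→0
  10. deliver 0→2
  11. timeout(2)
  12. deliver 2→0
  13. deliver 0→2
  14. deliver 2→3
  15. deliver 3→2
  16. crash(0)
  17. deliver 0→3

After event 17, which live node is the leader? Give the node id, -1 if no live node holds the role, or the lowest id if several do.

-1

after 1 — timeout(2): n2:cand/b6/[-]
after 2 — deliver 2→3: n3:foll/b6/[-]
after 3 — deliver 3→2: ·
after 4 — deliver 2→0: n0:foll/b6/[-]
after 5 — deliver 0→2: n2:lead/b6/[-]
after 6 — propose(2,'x'): ·
after 7 — deliver 2→1: n1:foll/b6/[-]
after 8 — deliver 1→2: ·
after 9 — deliver 2→0: n0:foll/b6/[x]
after 10 — deliver 0→2: ·
after 11 — timeout(2): n2:cand/b10/[-]
after 12 — deliver 2→0: n0:foll/b10/[x]
after 13 — deliver 0→2: ·
after 14 — deliver 2→3: n3:foll/b6/[x]
after 15 — deliver 3→2: ·
after 16 — crash(0): n0:✗foll/b10/[x]
after 17 — deliver 0→3: ·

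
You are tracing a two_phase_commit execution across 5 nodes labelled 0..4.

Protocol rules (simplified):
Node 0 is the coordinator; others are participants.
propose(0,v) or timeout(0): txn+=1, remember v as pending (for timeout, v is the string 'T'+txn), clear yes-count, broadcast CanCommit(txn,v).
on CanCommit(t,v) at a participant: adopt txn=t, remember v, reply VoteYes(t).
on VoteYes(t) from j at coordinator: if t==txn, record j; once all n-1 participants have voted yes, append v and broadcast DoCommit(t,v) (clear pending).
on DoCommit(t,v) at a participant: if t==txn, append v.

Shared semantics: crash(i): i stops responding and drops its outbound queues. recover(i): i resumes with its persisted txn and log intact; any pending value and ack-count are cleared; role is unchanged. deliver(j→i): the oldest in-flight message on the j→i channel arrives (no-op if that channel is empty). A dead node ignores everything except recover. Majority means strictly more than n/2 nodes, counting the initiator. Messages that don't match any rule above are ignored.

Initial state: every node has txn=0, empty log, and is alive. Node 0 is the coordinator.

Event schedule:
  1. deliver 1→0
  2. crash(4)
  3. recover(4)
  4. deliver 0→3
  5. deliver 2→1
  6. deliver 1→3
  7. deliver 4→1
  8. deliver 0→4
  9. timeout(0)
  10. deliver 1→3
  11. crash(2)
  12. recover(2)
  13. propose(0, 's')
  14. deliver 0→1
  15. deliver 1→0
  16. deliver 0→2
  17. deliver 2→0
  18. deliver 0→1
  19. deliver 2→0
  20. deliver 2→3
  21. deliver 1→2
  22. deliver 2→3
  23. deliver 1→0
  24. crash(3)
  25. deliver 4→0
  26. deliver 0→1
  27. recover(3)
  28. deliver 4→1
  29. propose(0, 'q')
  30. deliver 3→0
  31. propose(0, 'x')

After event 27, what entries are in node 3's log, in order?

empty

e1 deliver 1→0: ·
e2 crash(4): 4[✗part,t=0,-]
e3 recover(4): 4[part,t=0,-]
e4 deliver 0→3: ·
e5 deliver 2→1: ·
e6 deliver 1→3: ·
e7 deliver 4→1: ·
e8 deliver 0→4: ·
e9 timeout(0): 0[coor,t=1,-]
e10 deliver 1→3: ·
e11 crash(2): 2[✗part,t=0,-]
e12 recover(2): 2[part,t=0,-]
e13 propose(0,'s'): 0[coor,t=2,-]
e14 deliver 0→1: 1[part,t=1,-]
e15 deliver 1→0: ·
e16 deliver 0→2: 2[part,t=1,-]
e17 deliver 2→0: ·
e18 deliver 0→1: 1[part,t=2,-]
e19 deliver 2→0: ·
e20 deliver 2→3: ·
e21 deliver 1→2: ·
e22 deliver 2→3: ·
e23 deliver 1→0: ·
e24 crash(3): 3[✗part,t=0,-]
e25 deliver 4→0: ·
e26 deliver 0→1: ·
e27 recover(3): 3[part,t=0,-]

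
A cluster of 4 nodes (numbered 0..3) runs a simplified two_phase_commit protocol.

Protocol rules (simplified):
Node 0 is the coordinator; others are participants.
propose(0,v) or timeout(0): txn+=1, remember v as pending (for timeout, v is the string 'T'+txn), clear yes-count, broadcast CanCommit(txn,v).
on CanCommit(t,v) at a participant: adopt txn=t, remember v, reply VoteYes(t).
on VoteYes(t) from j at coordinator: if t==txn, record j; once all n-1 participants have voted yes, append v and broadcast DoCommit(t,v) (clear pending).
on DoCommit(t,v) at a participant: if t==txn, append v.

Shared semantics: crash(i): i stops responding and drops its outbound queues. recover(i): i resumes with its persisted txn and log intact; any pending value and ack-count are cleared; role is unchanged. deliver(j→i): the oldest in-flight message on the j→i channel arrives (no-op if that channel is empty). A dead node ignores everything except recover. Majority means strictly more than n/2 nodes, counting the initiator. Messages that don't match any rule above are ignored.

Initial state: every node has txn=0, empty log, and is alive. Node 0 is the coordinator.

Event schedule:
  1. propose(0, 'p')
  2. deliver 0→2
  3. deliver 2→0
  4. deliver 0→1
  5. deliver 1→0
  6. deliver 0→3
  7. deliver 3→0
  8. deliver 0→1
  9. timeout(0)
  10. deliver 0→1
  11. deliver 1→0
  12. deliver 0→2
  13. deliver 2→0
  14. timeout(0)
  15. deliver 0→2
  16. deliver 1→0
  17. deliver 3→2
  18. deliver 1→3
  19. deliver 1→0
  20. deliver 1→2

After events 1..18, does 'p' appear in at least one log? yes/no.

[1] propose(0,'p') → N0(coor t1 [-])
[2] deliver 0→2 → N2(part t1 [-])
[3] deliver 2→0 → ∅
[4] deliver 0→1 → N1(part t1 [-])
[5] deliver 1→0 → ∅
[6] deliver 0→3 → N3(part t1 [-])
[7] deliver 3→0 → N0(coor t1 [p])
[8] deliver 0→1 → N1(part t1 [p])
[9] timeout(0) → N0(coor t2 [p])
[10] deliver 0→1 → N1(part t2 [p])
[11] deliver 1→0 → ∅
[12] deliver 0→2 → N2(part t1 [p])
[13] deliver 2→0 → ∅
[14] timeout(0) → N0(coor t3 [p])
[15] deliver 0→2 → N2(part t2 [p])
[16] deliver 1→0 → ∅
[17] deliver 3→2 → ∅
[18] deliver 1→3 → ∅

yes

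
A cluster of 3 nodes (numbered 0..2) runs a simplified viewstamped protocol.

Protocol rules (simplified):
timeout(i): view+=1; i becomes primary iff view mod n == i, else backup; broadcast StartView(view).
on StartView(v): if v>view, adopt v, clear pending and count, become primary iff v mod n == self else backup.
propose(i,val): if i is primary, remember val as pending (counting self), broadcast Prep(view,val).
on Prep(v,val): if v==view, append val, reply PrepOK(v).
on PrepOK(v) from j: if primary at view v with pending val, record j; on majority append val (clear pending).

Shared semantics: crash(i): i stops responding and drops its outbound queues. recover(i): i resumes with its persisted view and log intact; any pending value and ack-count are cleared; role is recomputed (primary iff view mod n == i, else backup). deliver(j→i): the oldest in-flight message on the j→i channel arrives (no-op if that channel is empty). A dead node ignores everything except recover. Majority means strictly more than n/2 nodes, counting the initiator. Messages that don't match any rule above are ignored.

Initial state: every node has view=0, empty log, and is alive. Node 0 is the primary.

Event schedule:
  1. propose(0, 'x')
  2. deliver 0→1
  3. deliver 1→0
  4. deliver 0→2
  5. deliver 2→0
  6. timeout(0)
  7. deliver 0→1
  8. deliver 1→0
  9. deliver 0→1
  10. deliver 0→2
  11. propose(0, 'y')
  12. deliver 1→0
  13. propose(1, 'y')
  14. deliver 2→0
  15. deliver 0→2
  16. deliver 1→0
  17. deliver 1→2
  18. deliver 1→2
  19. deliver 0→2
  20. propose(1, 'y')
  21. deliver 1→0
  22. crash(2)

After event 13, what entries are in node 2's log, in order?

1. propose(0,'x'):  nop
2. deliver 0→1:  <1:back v0 x>
3. deliver 1→0:  <0:prim v0 x>
4. deliver 0→2:  <2:back v0 x>
5. deliver 2→0:  nop
6. timeout(0):  <0:back v1 x>
7. deliver 0→1:  <1:prim v1 x>
8. deliver 1→0:  nop
9. deliver 0→1:  nop
10. deliver 0→2:  <2:back v1 x>
11. propose(0,'y'):  nop
12. deliver 1→0:  nop
13. propose(1,'y'):  nop

x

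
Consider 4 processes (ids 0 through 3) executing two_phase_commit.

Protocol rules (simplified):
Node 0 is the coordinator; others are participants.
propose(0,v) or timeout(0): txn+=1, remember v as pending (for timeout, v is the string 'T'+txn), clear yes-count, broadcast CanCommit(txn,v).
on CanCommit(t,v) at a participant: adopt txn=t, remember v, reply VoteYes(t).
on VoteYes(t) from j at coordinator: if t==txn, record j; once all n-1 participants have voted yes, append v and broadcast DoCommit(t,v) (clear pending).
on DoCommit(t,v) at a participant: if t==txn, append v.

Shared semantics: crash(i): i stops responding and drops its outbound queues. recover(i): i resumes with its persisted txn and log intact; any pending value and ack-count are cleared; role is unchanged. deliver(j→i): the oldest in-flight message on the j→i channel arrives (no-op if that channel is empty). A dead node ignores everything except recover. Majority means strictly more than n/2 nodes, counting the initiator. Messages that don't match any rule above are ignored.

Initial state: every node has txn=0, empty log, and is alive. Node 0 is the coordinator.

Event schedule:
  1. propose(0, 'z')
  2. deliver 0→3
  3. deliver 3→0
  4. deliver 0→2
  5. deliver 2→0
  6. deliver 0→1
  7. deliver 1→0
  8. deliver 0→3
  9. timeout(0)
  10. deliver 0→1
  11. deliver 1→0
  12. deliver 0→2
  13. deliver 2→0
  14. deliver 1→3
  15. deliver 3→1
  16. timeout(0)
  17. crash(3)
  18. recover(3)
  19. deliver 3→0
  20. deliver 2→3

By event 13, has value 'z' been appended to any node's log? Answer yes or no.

yes

1. propose(0,'z'):  <0:coor t1 ->
2. deliver 0→3:  <3:part t1 ->
3. deliver 3→0:  nop
4. deliver 0→2:  <2:part t1 ->
5. deliver 2→0:  nop
6. deliver 0→1:  <1:part t1 ->
7. deliver 1→0:  <0:coor t1 z>
8. deliver 0→3:  <3:part t1 z>
9. timeout(0):  <0:coor t2 z>
10. deliver 0→1:  <1:part t1 z>
11. deliver 1→0:  nop
12. deliver 0→2:  <2:part t1 z>
13. deliver 2→0:  nop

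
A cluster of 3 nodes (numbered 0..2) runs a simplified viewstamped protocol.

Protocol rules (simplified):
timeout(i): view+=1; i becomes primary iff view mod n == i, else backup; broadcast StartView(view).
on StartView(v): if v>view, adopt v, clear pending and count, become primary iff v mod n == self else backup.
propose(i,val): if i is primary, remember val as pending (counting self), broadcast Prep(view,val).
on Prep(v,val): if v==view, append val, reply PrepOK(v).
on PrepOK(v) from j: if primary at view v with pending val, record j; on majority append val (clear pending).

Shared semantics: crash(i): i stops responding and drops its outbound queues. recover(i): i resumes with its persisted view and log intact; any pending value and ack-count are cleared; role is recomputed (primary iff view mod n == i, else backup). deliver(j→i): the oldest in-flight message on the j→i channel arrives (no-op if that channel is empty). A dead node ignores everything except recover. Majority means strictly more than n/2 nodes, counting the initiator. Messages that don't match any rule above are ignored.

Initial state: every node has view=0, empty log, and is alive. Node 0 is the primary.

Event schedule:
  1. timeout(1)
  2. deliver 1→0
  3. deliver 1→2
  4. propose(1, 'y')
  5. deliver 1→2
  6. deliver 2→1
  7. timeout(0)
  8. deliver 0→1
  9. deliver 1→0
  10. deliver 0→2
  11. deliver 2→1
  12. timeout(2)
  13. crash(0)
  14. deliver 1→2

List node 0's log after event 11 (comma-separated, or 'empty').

empty

e1 timeout(1): 1[prim,v=1,-]
e2 deliver 1→0: 0[back,v=1,-]
e3 deliver 1→2: 2[back,v=1,-]
e4 propose(1,'y'): ·
e5 deliver 1→2: 2[back,v=1,y]
e6 deliver 2→1: 1[prim,v=1,y]
e7 timeout(0): 0[back,v=2,-]
e8 deliver 0→1: 1[back,v=2,y]
e9 deliver 1→0: ·
e10 deliver 0→2: 2[prim,v=2,y]
e11 deliver 2→1: ·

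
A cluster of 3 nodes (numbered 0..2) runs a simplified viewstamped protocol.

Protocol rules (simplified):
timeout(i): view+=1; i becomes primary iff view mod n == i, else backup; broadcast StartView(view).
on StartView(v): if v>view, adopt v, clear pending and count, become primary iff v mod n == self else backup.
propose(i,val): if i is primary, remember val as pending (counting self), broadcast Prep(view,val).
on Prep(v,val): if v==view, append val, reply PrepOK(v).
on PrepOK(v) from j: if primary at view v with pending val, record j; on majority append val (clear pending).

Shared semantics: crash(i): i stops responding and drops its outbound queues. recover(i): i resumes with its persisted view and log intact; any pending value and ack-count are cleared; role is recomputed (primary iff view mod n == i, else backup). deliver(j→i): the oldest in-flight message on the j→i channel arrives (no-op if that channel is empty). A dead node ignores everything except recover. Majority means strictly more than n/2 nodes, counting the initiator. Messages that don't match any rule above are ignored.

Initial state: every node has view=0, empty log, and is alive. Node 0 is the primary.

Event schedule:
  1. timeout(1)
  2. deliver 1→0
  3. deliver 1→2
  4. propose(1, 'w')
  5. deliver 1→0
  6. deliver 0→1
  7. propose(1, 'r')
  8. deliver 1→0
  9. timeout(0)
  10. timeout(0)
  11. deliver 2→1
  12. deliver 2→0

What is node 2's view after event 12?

step 1 timeout(1): 1={prim,v=1,log=-}
step 2 deliver 1→0: 0={back,v=1,log=-}
step 3 deliver 1→2: 2={back,v=1,log=-}
step 4 propose(1,'w'): —
step 5 deliver 1→0: 0={back,v=1,log=w}
step 6 deliver 0→1: 1={prim,v=1,log=w}
step 7 propose(1,'r'): —
step 8 deliver 1→0: 0={back,v=1,log=w,r}
step 9 timeout(0): 0={back,v=2,log=w,r}
step 10 timeout(0): 0={prim,v=3,log=w,r}
step 11 deliver 2→1: —
step 12 deliver 2→0: —

1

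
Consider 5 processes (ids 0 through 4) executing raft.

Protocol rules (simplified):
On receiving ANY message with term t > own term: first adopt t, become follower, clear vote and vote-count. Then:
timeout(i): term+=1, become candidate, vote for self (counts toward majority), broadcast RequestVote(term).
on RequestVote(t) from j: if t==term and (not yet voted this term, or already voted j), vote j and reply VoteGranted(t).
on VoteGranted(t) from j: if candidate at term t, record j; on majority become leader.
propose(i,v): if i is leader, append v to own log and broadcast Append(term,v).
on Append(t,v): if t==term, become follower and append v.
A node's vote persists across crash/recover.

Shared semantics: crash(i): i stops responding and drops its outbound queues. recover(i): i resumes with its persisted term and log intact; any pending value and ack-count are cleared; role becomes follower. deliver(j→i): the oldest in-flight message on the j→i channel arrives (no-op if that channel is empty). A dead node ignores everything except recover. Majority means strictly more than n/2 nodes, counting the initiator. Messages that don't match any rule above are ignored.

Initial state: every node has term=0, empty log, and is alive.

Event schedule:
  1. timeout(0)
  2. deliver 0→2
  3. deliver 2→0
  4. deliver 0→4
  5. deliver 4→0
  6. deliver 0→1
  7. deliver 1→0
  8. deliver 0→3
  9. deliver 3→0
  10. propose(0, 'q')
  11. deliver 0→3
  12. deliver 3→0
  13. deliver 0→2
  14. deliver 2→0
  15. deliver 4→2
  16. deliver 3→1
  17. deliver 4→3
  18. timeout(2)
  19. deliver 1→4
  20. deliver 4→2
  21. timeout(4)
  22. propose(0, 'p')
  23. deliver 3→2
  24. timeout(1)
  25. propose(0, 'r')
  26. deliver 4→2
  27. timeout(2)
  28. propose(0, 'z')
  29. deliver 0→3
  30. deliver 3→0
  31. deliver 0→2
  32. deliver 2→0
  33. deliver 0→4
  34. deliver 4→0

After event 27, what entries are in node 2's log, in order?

e1 timeout(0): 0[cand,t=1,-]
e2 deliver 0→2: 2[foll,t=1,-]
e3 deliver 2→0: ·
e4 deliver 0→4: 4[foll,t=1,-]
e5 deliver 4→0: 0[lead,t=1,-]
e6 deliver 0→1: 1[foll,t=1,-]
e7 deliver 1→0: ·
e8 deliver 0→3: 3[foll,t=1,-]
e9 deliver 3→0: ·
e10 propose(0,'q'): 0[lead,t=1,q]
e11 deliver 0→3: 3[foll,t=1,q]
e12 deliver 3→0: ·
e13 deliver 0→2: 2[foll,t=1,q]
e14 deliver 2→0: ·
e15 deliver 4→2: ·
e16 deliver 3→1: ·
e17 deliver 4→3: ·
e18 timeout(2): 2[cand,t=2,q]
e19 deliver 1→4: ·
e20 deliver 4→2: ·
e21 timeout(4): 4[cand,t=2,-]
e22 propose(0,'p'): 0[lead,t=1,q,p]
e23 deliver 3→2: ·
e24 timeout(1): 1[cand,t=2,-]
e25 propose(0,'r'): 0[lead,t=1,q,p,r]
e26 deliver 4→2: ·
e27 timeout(2): 2[cand,t=3,q]

q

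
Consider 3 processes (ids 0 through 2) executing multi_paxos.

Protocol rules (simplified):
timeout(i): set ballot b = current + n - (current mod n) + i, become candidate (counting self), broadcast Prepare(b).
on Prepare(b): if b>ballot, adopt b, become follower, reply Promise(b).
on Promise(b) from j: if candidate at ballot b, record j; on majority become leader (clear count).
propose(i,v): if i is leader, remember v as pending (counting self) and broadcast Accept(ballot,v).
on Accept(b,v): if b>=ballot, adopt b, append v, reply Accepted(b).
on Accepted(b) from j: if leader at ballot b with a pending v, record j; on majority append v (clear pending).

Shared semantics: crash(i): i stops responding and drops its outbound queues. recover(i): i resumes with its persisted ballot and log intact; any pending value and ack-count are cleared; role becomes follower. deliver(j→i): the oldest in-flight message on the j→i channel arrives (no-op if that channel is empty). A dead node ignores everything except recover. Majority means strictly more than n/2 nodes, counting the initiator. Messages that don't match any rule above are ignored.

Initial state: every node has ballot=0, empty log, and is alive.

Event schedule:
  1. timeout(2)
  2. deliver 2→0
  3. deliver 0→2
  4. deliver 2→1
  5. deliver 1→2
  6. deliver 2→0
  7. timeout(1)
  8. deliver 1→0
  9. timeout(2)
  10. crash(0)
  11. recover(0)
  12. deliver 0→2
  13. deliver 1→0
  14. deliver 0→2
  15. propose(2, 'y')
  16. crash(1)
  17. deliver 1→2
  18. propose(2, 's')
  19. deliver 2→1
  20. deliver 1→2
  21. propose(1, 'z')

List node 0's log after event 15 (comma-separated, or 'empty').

after 1 — timeout(2): n2:cand/b5/[-]
after 2 — deliver 2→0: n0:foll/b5/[-]
after 3 — deliver 0→2: n2:lead/b5/[-]
after 4 — deliver 2→1: n1:foll/b5/[-]
after 5 — deliver 1→2: ·
after 6 — deliver 2→0: ·
after 7 — timeout(1): n1:cand/b7/[-]
after 8 — deliver 1→0: n0:foll/b7/[-]
after 9 — timeout(2): n2:cand/b8/[-]
after 10 — crash(0): n0:✗foll/b7/[-]
after 11 — recover(0): n0:foll/b7/[-]
after 12 — deliver 0→2: ·
after 13 — deliver 1→0: ·
after 14 — deliver 0→2: ·
after 15 — propose(2,'y'): ·

empty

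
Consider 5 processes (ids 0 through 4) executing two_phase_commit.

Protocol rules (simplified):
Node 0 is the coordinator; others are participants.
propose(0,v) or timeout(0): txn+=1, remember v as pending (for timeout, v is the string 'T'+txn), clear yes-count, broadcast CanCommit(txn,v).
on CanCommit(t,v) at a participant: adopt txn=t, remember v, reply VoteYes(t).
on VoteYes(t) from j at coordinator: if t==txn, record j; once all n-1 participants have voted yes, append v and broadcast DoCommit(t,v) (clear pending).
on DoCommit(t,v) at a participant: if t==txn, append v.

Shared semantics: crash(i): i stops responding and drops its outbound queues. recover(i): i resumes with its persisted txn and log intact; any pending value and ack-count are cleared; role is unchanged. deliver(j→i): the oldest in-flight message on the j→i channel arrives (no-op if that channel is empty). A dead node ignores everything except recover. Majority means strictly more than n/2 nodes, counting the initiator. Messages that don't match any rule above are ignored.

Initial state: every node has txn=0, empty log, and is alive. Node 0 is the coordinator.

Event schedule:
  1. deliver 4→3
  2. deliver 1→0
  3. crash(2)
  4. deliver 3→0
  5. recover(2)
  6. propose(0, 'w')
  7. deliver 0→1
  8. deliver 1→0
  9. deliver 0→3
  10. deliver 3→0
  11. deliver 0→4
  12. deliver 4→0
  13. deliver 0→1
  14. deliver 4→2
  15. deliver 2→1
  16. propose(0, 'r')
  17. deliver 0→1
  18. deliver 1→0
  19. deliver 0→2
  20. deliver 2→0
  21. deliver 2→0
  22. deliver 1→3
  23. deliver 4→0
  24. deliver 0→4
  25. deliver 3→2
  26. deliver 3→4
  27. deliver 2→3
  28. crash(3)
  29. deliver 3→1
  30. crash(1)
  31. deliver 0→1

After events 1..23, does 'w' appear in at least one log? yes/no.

no

[1] deliver 4→3 → ∅
[2] deliver 1→0 → ∅
[3] crash(2) → N2(✗part t0 [-])
[4] deliver 3→0 → ∅
[5] recover(2) → N2(part t0 [-])
[6] propose(0,'w') → N0(coor t1 [-])
[7] deliver 0→1 → N1(part t1 [-])
[8] deliver 1→0 → ∅
[9] deliver 0→3 → N3(part t1 [-])
[10] deliver 3→0 → ∅
[11] deliver 0→4 → N4(part t1 [-])
[12] deliver 4→0 → ∅
[13] deliver 0→1 → ∅
[14] deliver 4→2 → ∅
[15] deliver 2→1 → ∅
[16] propose(0,'r') → N0(coor t2 [-])
[17] deliver 0→1 → N1(part t2 [-])
[18] deliver 1→0 → ∅
[19] deliver 0→2 → N2(part t1 [-])
[20] deliver 2→0 → ∅
[21] deliver 2→0 → ∅
[22] deliver 1→3 → ∅
[23] deliver 4→0 → ∅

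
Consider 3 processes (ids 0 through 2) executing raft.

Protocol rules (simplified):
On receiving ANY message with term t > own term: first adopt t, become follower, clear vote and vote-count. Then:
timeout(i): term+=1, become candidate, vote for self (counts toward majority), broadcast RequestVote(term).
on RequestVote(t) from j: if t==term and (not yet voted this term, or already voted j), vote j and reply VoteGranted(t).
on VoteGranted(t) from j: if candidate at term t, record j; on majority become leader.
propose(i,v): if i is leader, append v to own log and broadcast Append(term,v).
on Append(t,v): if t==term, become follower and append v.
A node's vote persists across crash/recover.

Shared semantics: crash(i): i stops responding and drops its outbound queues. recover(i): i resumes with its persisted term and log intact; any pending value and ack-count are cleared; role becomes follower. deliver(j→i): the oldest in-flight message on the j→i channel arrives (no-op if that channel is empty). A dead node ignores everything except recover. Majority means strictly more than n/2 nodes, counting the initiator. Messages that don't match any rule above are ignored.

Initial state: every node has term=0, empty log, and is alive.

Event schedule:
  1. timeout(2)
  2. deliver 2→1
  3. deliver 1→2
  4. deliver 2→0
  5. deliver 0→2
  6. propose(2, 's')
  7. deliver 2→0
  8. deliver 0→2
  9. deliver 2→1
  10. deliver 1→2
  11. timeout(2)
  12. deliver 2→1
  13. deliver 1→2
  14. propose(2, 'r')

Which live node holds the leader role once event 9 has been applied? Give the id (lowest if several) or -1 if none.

2

after 1 — timeout(2): n2:cand/t1/[-]
after 2 — deliver 2→1: n1:foll/t1/[-]
after 3 — deliver 1→2: n2:lead/t1/[-]
after 4 — deliver 2→0: n0:foll/t1/[-]
after 5 — deliver 0→2: ·
after 6 — propose(2,'s'): n2:lead/t1/[s]
after 7 — deliver 2→0: n0:foll/t1/[s]
after 8 — deliver 0→2: ·
after 9 — deliver 2→1: n1:foll/t1/[s]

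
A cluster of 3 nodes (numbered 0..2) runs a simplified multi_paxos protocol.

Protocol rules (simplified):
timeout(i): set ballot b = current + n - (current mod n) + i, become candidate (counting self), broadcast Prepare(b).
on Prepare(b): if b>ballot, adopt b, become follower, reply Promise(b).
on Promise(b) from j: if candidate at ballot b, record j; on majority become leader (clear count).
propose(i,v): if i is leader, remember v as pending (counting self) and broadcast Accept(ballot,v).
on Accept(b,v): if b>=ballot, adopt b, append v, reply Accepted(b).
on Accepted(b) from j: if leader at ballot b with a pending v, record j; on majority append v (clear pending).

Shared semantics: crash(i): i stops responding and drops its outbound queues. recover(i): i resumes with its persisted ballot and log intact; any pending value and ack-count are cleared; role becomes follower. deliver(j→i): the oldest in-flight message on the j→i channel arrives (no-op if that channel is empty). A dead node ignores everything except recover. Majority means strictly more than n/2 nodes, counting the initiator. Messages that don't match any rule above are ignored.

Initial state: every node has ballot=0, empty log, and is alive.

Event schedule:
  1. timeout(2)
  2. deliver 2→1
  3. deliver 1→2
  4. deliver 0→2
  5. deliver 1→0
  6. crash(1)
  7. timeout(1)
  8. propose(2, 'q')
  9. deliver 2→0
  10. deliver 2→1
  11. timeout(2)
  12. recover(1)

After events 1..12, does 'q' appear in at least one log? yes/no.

after 1 — timeout(2): n2:cand/b5/[-]
after 2 — deliver 2→1: n1:foll/b5/[-]
after 3 — deliver 1→2: n2:lead/b5/[-]
after 4 — deliver 0→2: ·
after 5 — deliver 1→0: ·
after 6 — crash(1): n1:✗foll/b5/[-]
after 7 — timeout(1): ·
after 8 — propose(2,'q'): ·
after 9 — deliver 2→0: n0:foll/b5/[-]
after 10 — deliver 2→1: ·
after 11 — timeout(2): n2:cand/b8/[-]
after 12 — recover(1): n1:foll/b5/[-]

no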